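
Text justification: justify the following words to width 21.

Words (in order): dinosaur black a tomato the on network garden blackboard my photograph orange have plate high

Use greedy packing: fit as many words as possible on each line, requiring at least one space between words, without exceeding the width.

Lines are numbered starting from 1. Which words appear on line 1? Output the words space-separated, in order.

Answer: dinosaur black a

Derivation:
Line 1: ['dinosaur', 'black', 'a'] (min_width=16, slack=5)
Line 2: ['tomato', 'the', 'on', 'network'] (min_width=21, slack=0)
Line 3: ['garden', 'blackboard', 'my'] (min_width=20, slack=1)
Line 4: ['photograph', 'orange'] (min_width=17, slack=4)
Line 5: ['have', 'plate', 'high'] (min_width=15, slack=6)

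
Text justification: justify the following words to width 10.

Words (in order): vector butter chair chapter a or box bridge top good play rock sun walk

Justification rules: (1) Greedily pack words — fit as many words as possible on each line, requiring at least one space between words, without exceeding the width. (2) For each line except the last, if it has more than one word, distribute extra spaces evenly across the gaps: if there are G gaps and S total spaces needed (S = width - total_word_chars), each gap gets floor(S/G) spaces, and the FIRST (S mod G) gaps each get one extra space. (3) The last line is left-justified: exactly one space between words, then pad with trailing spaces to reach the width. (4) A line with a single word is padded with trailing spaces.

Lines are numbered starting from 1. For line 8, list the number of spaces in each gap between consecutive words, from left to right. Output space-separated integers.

Line 1: ['vector'] (min_width=6, slack=4)
Line 2: ['butter'] (min_width=6, slack=4)
Line 3: ['chair'] (min_width=5, slack=5)
Line 4: ['chapter', 'a'] (min_width=9, slack=1)
Line 5: ['or', 'box'] (min_width=6, slack=4)
Line 6: ['bridge', 'top'] (min_width=10, slack=0)
Line 7: ['good', 'play'] (min_width=9, slack=1)
Line 8: ['rock', 'sun'] (min_width=8, slack=2)
Line 9: ['walk'] (min_width=4, slack=6)

Answer: 3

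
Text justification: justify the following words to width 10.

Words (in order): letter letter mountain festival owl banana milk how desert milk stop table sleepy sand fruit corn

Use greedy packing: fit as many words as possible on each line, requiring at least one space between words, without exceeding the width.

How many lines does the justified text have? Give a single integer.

Line 1: ['letter'] (min_width=6, slack=4)
Line 2: ['letter'] (min_width=6, slack=4)
Line 3: ['mountain'] (min_width=8, slack=2)
Line 4: ['festival'] (min_width=8, slack=2)
Line 5: ['owl', 'banana'] (min_width=10, slack=0)
Line 6: ['milk', 'how'] (min_width=8, slack=2)
Line 7: ['desert'] (min_width=6, slack=4)
Line 8: ['milk', 'stop'] (min_width=9, slack=1)
Line 9: ['table'] (min_width=5, slack=5)
Line 10: ['sleepy'] (min_width=6, slack=4)
Line 11: ['sand', 'fruit'] (min_width=10, slack=0)
Line 12: ['corn'] (min_width=4, slack=6)
Total lines: 12

Answer: 12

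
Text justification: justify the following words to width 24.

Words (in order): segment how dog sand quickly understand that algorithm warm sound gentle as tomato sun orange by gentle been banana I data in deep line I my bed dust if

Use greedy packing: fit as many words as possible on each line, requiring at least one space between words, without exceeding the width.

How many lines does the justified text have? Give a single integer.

Line 1: ['segment', 'how', 'dog', 'sand'] (min_width=20, slack=4)
Line 2: ['quickly', 'understand', 'that'] (min_width=23, slack=1)
Line 3: ['algorithm', 'warm', 'sound'] (min_width=20, slack=4)
Line 4: ['gentle', 'as', 'tomato', 'sun'] (min_width=20, slack=4)
Line 5: ['orange', 'by', 'gentle', 'been'] (min_width=21, slack=3)
Line 6: ['banana', 'I', 'data', 'in', 'deep'] (min_width=21, slack=3)
Line 7: ['line', 'I', 'my', 'bed', 'dust', 'if'] (min_width=21, slack=3)
Total lines: 7

Answer: 7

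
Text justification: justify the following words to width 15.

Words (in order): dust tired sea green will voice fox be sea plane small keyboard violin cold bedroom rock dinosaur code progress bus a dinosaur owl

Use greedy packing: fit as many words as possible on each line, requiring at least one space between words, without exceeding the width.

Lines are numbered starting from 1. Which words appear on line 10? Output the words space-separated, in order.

Answer: owl

Derivation:
Line 1: ['dust', 'tired', 'sea'] (min_width=14, slack=1)
Line 2: ['green', 'will'] (min_width=10, slack=5)
Line 3: ['voice', 'fox', 'be'] (min_width=12, slack=3)
Line 4: ['sea', 'plane', 'small'] (min_width=15, slack=0)
Line 5: ['keyboard', 'violin'] (min_width=15, slack=0)
Line 6: ['cold', 'bedroom'] (min_width=12, slack=3)
Line 7: ['rock', 'dinosaur'] (min_width=13, slack=2)
Line 8: ['code', 'progress'] (min_width=13, slack=2)
Line 9: ['bus', 'a', 'dinosaur'] (min_width=14, slack=1)
Line 10: ['owl'] (min_width=3, slack=12)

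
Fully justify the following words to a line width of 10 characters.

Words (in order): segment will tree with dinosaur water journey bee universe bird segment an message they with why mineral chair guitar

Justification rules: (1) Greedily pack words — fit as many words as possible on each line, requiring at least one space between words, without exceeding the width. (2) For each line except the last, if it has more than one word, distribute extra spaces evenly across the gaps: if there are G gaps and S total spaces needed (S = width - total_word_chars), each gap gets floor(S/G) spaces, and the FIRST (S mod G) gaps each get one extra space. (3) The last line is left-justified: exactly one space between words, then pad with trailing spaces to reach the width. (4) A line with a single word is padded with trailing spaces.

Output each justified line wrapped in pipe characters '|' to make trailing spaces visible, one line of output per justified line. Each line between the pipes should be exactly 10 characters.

Answer: |segment   |
|will  tree|
|with      |
|dinosaur  |
|water     |
|journey   |
|bee       |
|universe  |
|bird      |
|segment an|
|message   |
|they  with|
|why       |
|mineral   |
|chair     |
|guitar    |

Derivation:
Line 1: ['segment'] (min_width=7, slack=3)
Line 2: ['will', 'tree'] (min_width=9, slack=1)
Line 3: ['with'] (min_width=4, slack=6)
Line 4: ['dinosaur'] (min_width=8, slack=2)
Line 5: ['water'] (min_width=5, slack=5)
Line 6: ['journey'] (min_width=7, slack=3)
Line 7: ['bee'] (min_width=3, slack=7)
Line 8: ['universe'] (min_width=8, slack=2)
Line 9: ['bird'] (min_width=4, slack=6)
Line 10: ['segment', 'an'] (min_width=10, slack=0)
Line 11: ['message'] (min_width=7, slack=3)
Line 12: ['they', 'with'] (min_width=9, slack=1)
Line 13: ['why'] (min_width=3, slack=7)
Line 14: ['mineral'] (min_width=7, slack=3)
Line 15: ['chair'] (min_width=5, slack=5)
Line 16: ['guitar'] (min_width=6, slack=4)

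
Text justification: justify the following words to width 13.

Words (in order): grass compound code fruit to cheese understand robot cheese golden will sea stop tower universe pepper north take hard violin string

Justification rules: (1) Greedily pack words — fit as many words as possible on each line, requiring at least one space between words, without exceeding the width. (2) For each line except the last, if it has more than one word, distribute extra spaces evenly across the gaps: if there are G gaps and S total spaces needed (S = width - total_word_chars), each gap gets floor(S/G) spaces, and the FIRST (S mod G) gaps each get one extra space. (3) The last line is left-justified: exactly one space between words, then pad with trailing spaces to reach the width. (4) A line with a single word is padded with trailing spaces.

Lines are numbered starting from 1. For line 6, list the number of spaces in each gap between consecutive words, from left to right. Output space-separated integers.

Line 1: ['grass'] (min_width=5, slack=8)
Line 2: ['compound', 'code'] (min_width=13, slack=0)
Line 3: ['fruit', 'to'] (min_width=8, slack=5)
Line 4: ['cheese'] (min_width=6, slack=7)
Line 5: ['understand'] (min_width=10, slack=3)
Line 6: ['robot', 'cheese'] (min_width=12, slack=1)
Line 7: ['golden', 'will'] (min_width=11, slack=2)
Line 8: ['sea', 'stop'] (min_width=8, slack=5)
Line 9: ['tower'] (min_width=5, slack=8)
Line 10: ['universe'] (min_width=8, slack=5)
Line 11: ['pepper', 'north'] (min_width=12, slack=1)
Line 12: ['take', 'hard'] (min_width=9, slack=4)
Line 13: ['violin', 'string'] (min_width=13, slack=0)

Answer: 2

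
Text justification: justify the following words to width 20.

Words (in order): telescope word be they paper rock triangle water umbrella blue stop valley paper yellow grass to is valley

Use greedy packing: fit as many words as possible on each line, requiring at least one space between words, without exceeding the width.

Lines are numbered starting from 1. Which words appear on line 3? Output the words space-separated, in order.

Line 1: ['telescope', 'word', 'be'] (min_width=17, slack=3)
Line 2: ['they', 'paper', 'rock'] (min_width=15, slack=5)
Line 3: ['triangle', 'water'] (min_width=14, slack=6)
Line 4: ['umbrella', 'blue', 'stop'] (min_width=18, slack=2)
Line 5: ['valley', 'paper', 'yellow'] (min_width=19, slack=1)
Line 6: ['grass', 'to', 'is', 'valley'] (min_width=18, slack=2)

Answer: triangle water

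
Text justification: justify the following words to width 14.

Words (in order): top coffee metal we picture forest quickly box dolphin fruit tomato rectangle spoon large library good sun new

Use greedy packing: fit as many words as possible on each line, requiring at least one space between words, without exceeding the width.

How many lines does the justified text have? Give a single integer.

Answer: 10

Derivation:
Line 1: ['top', 'coffee'] (min_width=10, slack=4)
Line 2: ['metal', 'we'] (min_width=8, slack=6)
Line 3: ['picture', 'forest'] (min_width=14, slack=0)
Line 4: ['quickly', 'box'] (min_width=11, slack=3)
Line 5: ['dolphin', 'fruit'] (min_width=13, slack=1)
Line 6: ['tomato'] (min_width=6, slack=8)
Line 7: ['rectangle'] (min_width=9, slack=5)
Line 8: ['spoon', 'large'] (min_width=11, slack=3)
Line 9: ['library', 'good'] (min_width=12, slack=2)
Line 10: ['sun', 'new'] (min_width=7, slack=7)
Total lines: 10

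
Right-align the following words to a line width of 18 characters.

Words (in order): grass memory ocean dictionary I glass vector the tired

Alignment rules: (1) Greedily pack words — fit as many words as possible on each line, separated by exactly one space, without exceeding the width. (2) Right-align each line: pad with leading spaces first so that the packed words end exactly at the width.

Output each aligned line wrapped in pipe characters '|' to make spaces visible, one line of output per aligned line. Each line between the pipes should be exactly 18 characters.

Line 1: ['grass', 'memory', 'ocean'] (min_width=18, slack=0)
Line 2: ['dictionary', 'I', 'glass'] (min_width=18, slack=0)
Line 3: ['vector', 'the', 'tired'] (min_width=16, slack=2)

Answer: |grass memory ocean|
|dictionary I glass|
|  vector the tired|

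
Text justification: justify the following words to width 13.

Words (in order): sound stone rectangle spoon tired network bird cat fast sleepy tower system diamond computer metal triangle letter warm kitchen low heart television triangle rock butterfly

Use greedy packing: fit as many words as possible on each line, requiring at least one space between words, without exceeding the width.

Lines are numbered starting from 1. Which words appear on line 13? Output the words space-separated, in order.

Line 1: ['sound', 'stone'] (min_width=11, slack=2)
Line 2: ['rectangle'] (min_width=9, slack=4)
Line 3: ['spoon', 'tired'] (min_width=11, slack=2)
Line 4: ['network', 'bird'] (min_width=12, slack=1)
Line 5: ['cat', 'fast'] (min_width=8, slack=5)
Line 6: ['sleepy', 'tower'] (min_width=12, slack=1)
Line 7: ['system'] (min_width=6, slack=7)
Line 8: ['diamond'] (min_width=7, slack=6)
Line 9: ['computer'] (min_width=8, slack=5)
Line 10: ['metal'] (min_width=5, slack=8)
Line 11: ['triangle'] (min_width=8, slack=5)
Line 12: ['letter', 'warm'] (min_width=11, slack=2)
Line 13: ['kitchen', 'low'] (min_width=11, slack=2)
Line 14: ['heart'] (min_width=5, slack=8)
Line 15: ['television'] (min_width=10, slack=3)
Line 16: ['triangle', 'rock'] (min_width=13, slack=0)
Line 17: ['butterfly'] (min_width=9, slack=4)

Answer: kitchen low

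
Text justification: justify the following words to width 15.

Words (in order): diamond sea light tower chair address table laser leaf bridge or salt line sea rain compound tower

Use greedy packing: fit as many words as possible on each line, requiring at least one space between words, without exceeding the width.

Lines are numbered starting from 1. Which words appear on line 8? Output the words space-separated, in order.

Line 1: ['diamond', 'sea'] (min_width=11, slack=4)
Line 2: ['light', 'tower'] (min_width=11, slack=4)
Line 3: ['chair', 'address'] (min_width=13, slack=2)
Line 4: ['table', 'laser'] (min_width=11, slack=4)
Line 5: ['leaf', 'bridge', 'or'] (min_width=14, slack=1)
Line 6: ['salt', 'line', 'sea'] (min_width=13, slack=2)
Line 7: ['rain', 'compound'] (min_width=13, slack=2)
Line 8: ['tower'] (min_width=5, slack=10)

Answer: tower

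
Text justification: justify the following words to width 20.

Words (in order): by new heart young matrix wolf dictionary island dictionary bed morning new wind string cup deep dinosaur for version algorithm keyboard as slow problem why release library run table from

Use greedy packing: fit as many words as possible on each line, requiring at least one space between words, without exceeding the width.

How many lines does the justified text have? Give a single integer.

Answer: 11

Derivation:
Line 1: ['by', 'new', 'heart', 'young'] (min_width=18, slack=2)
Line 2: ['matrix', 'wolf'] (min_width=11, slack=9)
Line 3: ['dictionary', 'island'] (min_width=17, slack=3)
Line 4: ['dictionary', 'bed'] (min_width=14, slack=6)
Line 5: ['morning', 'new', 'wind'] (min_width=16, slack=4)
Line 6: ['string', 'cup', 'deep'] (min_width=15, slack=5)
Line 7: ['dinosaur', 'for', 'version'] (min_width=20, slack=0)
Line 8: ['algorithm', 'keyboard'] (min_width=18, slack=2)
Line 9: ['as', 'slow', 'problem', 'why'] (min_width=19, slack=1)
Line 10: ['release', 'library', 'run'] (min_width=19, slack=1)
Line 11: ['table', 'from'] (min_width=10, slack=10)
Total lines: 11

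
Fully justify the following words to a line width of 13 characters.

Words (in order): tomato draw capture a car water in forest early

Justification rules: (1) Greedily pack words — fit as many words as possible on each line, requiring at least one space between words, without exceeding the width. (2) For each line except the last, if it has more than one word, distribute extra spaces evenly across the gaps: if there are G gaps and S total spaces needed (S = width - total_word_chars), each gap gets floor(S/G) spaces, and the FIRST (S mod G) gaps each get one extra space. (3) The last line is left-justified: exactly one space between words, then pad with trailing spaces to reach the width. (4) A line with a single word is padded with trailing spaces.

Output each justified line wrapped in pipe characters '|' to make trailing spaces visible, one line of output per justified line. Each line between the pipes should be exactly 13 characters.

Line 1: ['tomato', 'draw'] (min_width=11, slack=2)
Line 2: ['capture', 'a', 'car'] (min_width=13, slack=0)
Line 3: ['water', 'in'] (min_width=8, slack=5)
Line 4: ['forest', 'early'] (min_width=12, slack=1)

Answer: |tomato   draw|
|capture a car|
|water      in|
|forest early |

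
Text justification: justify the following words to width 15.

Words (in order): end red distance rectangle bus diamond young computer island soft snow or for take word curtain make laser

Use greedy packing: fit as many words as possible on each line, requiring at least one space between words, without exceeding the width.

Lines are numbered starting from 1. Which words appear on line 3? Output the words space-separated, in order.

Answer: rectangle bus

Derivation:
Line 1: ['end', 'red'] (min_width=7, slack=8)
Line 2: ['distance'] (min_width=8, slack=7)
Line 3: ['rectangle', 'bus'] (min_width=13, slack=2)
Line 4: ['diamond', 'young'] (min_width=13, slack=2)
Line 5: ['computer', 'island'] (min_width=15, slack=0)
Line 6: ['soft', 'snow', 'or'] (min_width=12, slack=3)
Line 7: ['for', 'take', 'word'] (min_width=13, slack=2)
Line 8: ['curtain', 'make'] (min_width=12, slack=3)
Line 9: ['laser'] (min_width=5, slack=10)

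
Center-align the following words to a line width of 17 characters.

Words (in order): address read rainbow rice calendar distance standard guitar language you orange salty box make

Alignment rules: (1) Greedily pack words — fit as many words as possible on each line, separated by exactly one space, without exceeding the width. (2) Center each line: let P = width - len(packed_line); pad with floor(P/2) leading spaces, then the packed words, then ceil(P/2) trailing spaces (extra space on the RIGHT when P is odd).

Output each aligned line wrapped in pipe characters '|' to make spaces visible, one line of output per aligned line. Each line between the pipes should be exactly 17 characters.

Answer: |  address read   |
|  rainbow rice   |
|calendar distance|
| standard guitar |
|  language you   |
|orange salty box |
|      make       |

Derivation:
Line 1: ['address', 'read'] (min_width=12, slack=5)
Line 2: ['rainbow', 'rice'] (min_width=12, slack=5)
Line 3: ['calendar', 'distance'] (min_width=17, slack=0)
Line 4: ['standard', 'guitar'] (min_width=15, slack=2)
Line 5: ['language', 'you'] (min_width=12, slack=5)
Line 6: ['orange', 'salty', 'box'] (min_width=16, slack=1)
Line 7: ['make'] (min_width=4, slack=13)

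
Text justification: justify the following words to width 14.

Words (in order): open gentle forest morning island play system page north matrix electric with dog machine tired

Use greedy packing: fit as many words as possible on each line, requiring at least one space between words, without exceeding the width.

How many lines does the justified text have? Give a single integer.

Line 1: ['open', 'gentle'] (min_width=11, slack=3)
Line 2: ['forest', 'morning'] (min_width=14, slack=0)
Line 3: ['island', 'play'] (min_width=11, slack=3)
Line 4: ['system', 'page'] (min_width=11, slack=3)
Line 5: ['north', 'matrix'] (min_width=12, slack=2)
Line 6: ['electric', 'with'] (min_width=13, slack=1)
Line 7: ['dog', 'machine'] (min_width=11, slack=3)
Line 8: ['tired'] (min_width=5, slack=9)
Total lines: 8

Answer: 8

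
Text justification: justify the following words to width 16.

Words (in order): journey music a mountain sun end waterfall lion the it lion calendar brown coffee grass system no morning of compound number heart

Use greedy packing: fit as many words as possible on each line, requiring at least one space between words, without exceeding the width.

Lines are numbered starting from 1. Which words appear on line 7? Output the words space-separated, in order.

Line 1: ['journey', 'music', 'a'] (min_width=15, slack=1)
Line 2: ['mountain', 'sun', 'end'] (min_width=16, slack=0)
Line 3: ['waterfall', 'lion'] (min_width=14, slack=2)
Line 4: ['the', 'it', 'lion'] (min_width=11, slack=5)
Line 5: ['calendar', 'brown'] (min_width=14, slack=2)
Line 6: ['coffee', 'grass'] (min_width=12, slack=4)
Line 7: ['system', 'no'] (min_width=9, slack=7)
Line 8: ['morning', 'of'] (min_width=10, slack=6)
Line 9: ['compound', 'number'] (min_width=15, slack=1)
Line 10: ['heart'] (min_width=5, slack=11)

Answer: system no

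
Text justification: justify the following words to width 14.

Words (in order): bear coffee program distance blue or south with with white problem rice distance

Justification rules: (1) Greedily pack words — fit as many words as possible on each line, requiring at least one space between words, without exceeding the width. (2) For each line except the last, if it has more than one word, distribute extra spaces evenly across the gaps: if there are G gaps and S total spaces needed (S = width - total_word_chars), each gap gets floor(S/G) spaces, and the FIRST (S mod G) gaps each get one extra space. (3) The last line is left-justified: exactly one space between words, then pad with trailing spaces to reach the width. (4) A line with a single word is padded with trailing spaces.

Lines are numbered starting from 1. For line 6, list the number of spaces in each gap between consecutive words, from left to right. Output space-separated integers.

Answer: 3

Derivation:
Line 1: ['bear', 'coffee'] (min_width=11, slack=3)
Line 2: ['program'] (min_width=7, slack=7)
Line 3: ['distance', 'blue'] (min_width=13, slack=1)
Line 4: ['or', 'south', 'with'] (min_width=13, slack=1)
Line 5: ['with', 'white'] (min_width=10, slack=4)
Line 6: ['problem', 'rice'] (min_width=12, slack=2)
Line 7: ['distance'] (min_width=8, slack=6)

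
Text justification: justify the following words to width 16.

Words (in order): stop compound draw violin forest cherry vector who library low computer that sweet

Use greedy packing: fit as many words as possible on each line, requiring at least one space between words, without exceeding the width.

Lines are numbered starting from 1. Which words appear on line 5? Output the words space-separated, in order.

Line 1: ['stop', 'compound'] (min_width=13, slack=3)
Line 2: ['draw', 'violin'] (min_width=11, slack=5)
Line 3: ['forest', 'cherry'] (min_width=13, slack=3)
Line 4: ['vector', 'who'] (min_width=10, slack=6)
Line 5: ['library', 'low'] (min_width=11, slack=5)
Line 6: ['computer', 'that'] (min_width=13, slack=3)
Line 7: ['sweet'] (min_width=5, slack=11)

Answer: library low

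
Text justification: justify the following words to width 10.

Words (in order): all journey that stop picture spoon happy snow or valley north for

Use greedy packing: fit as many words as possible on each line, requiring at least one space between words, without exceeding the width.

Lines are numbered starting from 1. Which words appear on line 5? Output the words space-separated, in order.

Line 1: ['all'] (min_width=3, slack=7)
Line 2: ['journey'] (min_width=7, slack=3)
Line 3: ['that', 'stop'] (min_width=9, slack=1)
Line 4: ['picture'] (min_width=7, slack=3)
Line 5: ['spoon'] (min_width=5, slack=5)
Line 6: ['happy', 'snow'] (min_width=10, slack=0)
Line 7: ['or', 'valley'] (min_width=9, slack=1)
Line 8: ['north', 'for'] (min_width=9, slack=1)

Answer: spoon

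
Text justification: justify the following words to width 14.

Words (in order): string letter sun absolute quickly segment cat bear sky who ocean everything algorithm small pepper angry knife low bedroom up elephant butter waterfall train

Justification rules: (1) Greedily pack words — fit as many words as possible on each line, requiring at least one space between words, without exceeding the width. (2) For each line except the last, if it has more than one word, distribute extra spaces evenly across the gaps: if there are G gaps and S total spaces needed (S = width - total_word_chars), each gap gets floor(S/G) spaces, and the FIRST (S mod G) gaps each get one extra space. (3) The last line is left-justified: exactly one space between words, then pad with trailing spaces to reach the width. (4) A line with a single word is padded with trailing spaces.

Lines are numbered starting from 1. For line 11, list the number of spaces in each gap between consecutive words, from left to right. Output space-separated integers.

Line 1: ['string', 'letter'] (min_width=13, slack=1)
Line 2: ['sun', 'absolute'] (min_width=12, slack=2)
Line 3: ['quickly'] (min_width=7, slack=7)
Line 4: ['segment', 'cat'] (min_width=11, slack=3)
Line 5: ['bear', 'sky', 'who'] (min_width=12, slack=2)
Line 6: ['ocean'] (min_width=5, slack=9)
Line 7: ['everything'] (min_width=10, slack=4)
Line 8: ['algorithm'] (min_width=9, slack=5)
Line 9: ['small', 'pepper'] (min_width=12, slack=2)
Line 10: ['angry', 'knife'] (min_width=11, slack=3)
Line 11: ['low', 'bedroom', 'up'] (min_width=14, slack=0)
Line 12: ['elephant'] (min_width=8, slack=6)
Line 13: ['butter'] (min_width=6, slack=8)
Line 14: ['waterfall'] (min_width=9, slack=5)
Line 15: ['train'] (min_width=5, slack=9)

Answer: 1 1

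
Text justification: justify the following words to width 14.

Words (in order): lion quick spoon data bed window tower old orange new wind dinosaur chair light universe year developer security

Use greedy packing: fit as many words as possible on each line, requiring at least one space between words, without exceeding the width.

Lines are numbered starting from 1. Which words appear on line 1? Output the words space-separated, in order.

Line 1: ['lion', 'quick'] (min_width=10, slack=4)
Line 2: ['spoon', 'data', 'bed'] (min_width=14, slack=0)
Line 3: ['window', 'tower'] (min_width=12, slack=2)
Line 4: ['old', 'orange', 'new'] (min_width=14, slack=0)
Line 5: ['wind', 'dinosaur'] (min_width=13, slack=1)
Line 6: ['chair', 'light'] (min_width=11, slack=3)
Line 7: ['universe', 'year'] (min_width=13, slack=1)
Line 8: ['developer'] (min_width=9, slack=5)
Line 9: ['security'] (min_width=8, slack=6)

Answer: lion quick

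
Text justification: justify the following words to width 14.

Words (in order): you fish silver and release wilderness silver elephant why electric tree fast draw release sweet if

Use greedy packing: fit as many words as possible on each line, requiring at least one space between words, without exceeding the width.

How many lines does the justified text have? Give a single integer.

Line 1: ['you', 'fish'] (min_width=8, slack=6)
Line 2: ['silver', 'and'] (min_width=10, slack=4)
Line 3: ['release'] (min_width=7, slack=7)
Line 4: ['wilderness'] (min_width=10, slack=4)
Line 5: ['silver'] (min_width=6, slack=8)
Line 6: ['elephant', 'why'] (min_width=12, slack=2)
Line 7: ['electric', 'tree'] (min_width=13, slack=1)
Line 8: ['fast', 'draw'] (min_width=9, slack=5)
Line 9: ['release', 'sweet'] (min_width=13, slack=1)
Line 10: ['if'] (min_width=2, slack=12)
Total lines: 10

Answer: 10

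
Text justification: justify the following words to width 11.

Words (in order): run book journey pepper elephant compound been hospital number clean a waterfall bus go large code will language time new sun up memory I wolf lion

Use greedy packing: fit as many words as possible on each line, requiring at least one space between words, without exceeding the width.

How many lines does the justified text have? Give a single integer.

Answer: 18

Derivation:
Line 1: ['run', 'book'] (min_width=8, slack=3)
Line 2: ['journey'] (min_width=7, slack=4)
Line 3: ['pepper'] (min_width=6, slack=5)
Line 4: ['elephant'] (min_width=8, slack=3)
Line 5: ['compound'] (min_width=8, slack=3)
Line 6: ['been'] (min_width=4, slack=7)
Line 7: ['hospital'] (min_width=8, slack=3)
Line 8: ['number'] (min_width=6, slack=5)
Line 9: ['clean', 'a'] (min_width=7, slack=4)
Line 10: ['waterfall'] (min_width=9, slack=2)
Line 11: ['bus', 'go'] (min_width=6, slack=5)
Line 12: ['large', 'code'] (min_width=10, slack=1)
Line 13: ['will'] (min_width=4, slack=7)
Line 14: ['language'] (min_width=8, slack=3)
Line 15: ['time', 'new'] (min_width=8, slack=3)
Line 16: ['sun', 'up'] (min_width=6, slack=5)
Line 17: ['memory', 'I'] (min_width=8, slack=3)
Line 18: ['wolf', 'lion'] (min_width=9, slack=2)
Total lines: 18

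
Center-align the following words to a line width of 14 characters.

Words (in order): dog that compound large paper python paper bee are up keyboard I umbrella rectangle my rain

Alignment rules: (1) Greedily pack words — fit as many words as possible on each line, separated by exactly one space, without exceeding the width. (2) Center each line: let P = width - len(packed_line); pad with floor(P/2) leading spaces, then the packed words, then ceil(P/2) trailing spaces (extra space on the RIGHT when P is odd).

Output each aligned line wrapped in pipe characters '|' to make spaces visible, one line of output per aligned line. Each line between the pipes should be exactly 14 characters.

Line 1: ['dog', 'that'] (min_width=8, slack=6)
Line 2: ['compound', 'large'] (min_width=14, slack=0)
Line 3: ['paper', 'python'] (min_width=12, slack=2)
Line 4: ['paper', 'bee', 'are'] (min_width=13, slack=1)
Line 5: ['up', 'keyboard', 'I'] (min_width=13, slack=1)
Line 6: ['umbrella'] (min_width=8, slack=6)
Line 7: ['rectangle', 'my'] (min_width=12, slack=2)
Line 8: ['rain'] (min_width=4, slack=10)

Answer: |   dog that   |
|compound large|
| paper python |
|paper bee are |
|up keyboard I |
|   umbrella   |
| rectangle my |
|     rain     |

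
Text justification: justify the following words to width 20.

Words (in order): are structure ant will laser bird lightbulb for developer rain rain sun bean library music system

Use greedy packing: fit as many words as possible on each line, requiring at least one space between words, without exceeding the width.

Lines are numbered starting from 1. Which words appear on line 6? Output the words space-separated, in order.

Answer: music system

Derivation:
Line 1: ['are', 'structure', 'ant'] (min_width=17, slack=3)
Line 2: ['will', 'laser', 'bird'] (min_width=15, slack=5)
Line 3: ['lightbulb', 'for'] (min_width=13, slack=7)
Line 4: ['developer', 'rain', 'rain'] (min_width=19, slack=1)
Line 5: ['sun', 'bean', 'library'] (min_width=16, slack=4)
Line 6: ['music', 'system'] (min_width=12, slack=8)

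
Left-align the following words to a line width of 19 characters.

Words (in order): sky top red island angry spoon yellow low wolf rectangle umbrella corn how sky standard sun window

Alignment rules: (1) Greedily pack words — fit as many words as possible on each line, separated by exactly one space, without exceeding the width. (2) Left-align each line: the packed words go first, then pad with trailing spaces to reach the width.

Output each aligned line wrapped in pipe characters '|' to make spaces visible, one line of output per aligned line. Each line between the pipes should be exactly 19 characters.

Answer: |sky top red island |
|angry spoon yellow |
|low wolf rectangle |
|umbrella corn how  |
|sky standard sun   |
|window             |

Derivation:
Line 1: ['sky', 'top', 'red', 'island'] (min_width=18, slack=1)
Line 2: ['angry', 'spoon', 'yellow'] (min_width=18, slack=1)
Line 3: ['low', 'wolf', 'rectangle'] (min_width=18, slack=1)
Line 4: ['umbrella', 'corn', 'how'] (min_width=17, slack=2)
Line 5: ['sky', 'standard', 'sun'] (min_width=16, slack=3)
Line 6: ['window'] (min_width=6, slack=13)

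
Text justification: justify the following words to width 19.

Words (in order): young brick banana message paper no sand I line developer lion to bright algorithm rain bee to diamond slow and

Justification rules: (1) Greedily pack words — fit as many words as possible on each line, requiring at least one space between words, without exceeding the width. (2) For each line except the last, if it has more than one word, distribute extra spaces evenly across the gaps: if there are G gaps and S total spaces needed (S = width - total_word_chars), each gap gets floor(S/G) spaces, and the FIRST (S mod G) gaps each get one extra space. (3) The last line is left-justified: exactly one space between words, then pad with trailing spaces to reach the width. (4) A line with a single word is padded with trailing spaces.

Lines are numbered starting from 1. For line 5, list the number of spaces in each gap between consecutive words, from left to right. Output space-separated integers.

Line 1: ['young', 'brick', 'banana'] (min_width=18, slack=1)
Line 2: ['message', 'paper', 'no'] (min_width=16, slack=3)
Line 3: ['sand', 'I', 'line'] (min_width=11, slack=8)
Line 4: ['developer', 'lion', 'to'] (min_width=17, slack=2)
Line 5: ['bright', 'algorithm'] (min_width=16, slack=3)
Line 6: ['rain', 'bee', 'to', 'diamond'] (min_width=19, slack=0)
Line 7: ['slow', 'and'] (min_width=8, slack=11)

Answer: 4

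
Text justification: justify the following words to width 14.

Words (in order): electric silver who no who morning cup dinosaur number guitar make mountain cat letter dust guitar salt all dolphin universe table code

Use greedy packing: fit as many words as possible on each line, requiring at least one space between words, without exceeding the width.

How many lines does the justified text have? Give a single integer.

Line 1: ['electric'] (min_width=8, slack=6)
Line 2: ['silver', 'who', 'no'] (min_width=13, slack=1)
Line 3: ['who', 'morning'] (min_width=11, slack=3)
Line 4: ['cup', 'dinosaur'] (min_width=12, slack=2)
Line 5: ['number', 'guitar'] (min_width=13, slack=1)
Line 6: ['make', 'mountain'] (min_width=13, slack=1)
Line 7: ['cat', 'letter'] (min_width=10, slack=4)
Line 8: ['dust', 'guitar'] (min_width=11, slack=3)
Line 9: ['salt', 'all'] (min_width=8, slack=6)
Line 10: ['dolphin'] (min_width=7, slack=7)
Line 11: ['universe', 'table'] (min_width=14, slack=0)
Line 12: ['code'] (min_width=4, slack=10)
Total lines: 12

Answer: 12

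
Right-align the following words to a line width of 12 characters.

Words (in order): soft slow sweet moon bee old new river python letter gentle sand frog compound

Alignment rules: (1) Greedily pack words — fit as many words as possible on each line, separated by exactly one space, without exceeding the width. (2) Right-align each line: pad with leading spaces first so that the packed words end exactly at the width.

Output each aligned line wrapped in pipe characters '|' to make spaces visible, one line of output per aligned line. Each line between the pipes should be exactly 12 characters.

Line 1: ['soft', 'slow'] (min_width=9, slack=3)
Line 2: ['sweet', 'moon'] (min_width=10, slack=2)
Line 3: ['bee', 'old', 'new'] (min_width=11, slack=1)
Line 4: ['river', 'python'] (min_width=12, slack=0)
Line 5: ['letter'] (min_width=6, slack=6)
Line 6: ['gentle', 'sand'] (min_width=11, slack=1)
Line 7: ['frog'] (min_width=4, slack=8)
Line 8: ['compound'] (min_width=8, slack=4)

Answer: |   soft slow|
|  sweet moon|
| bee old new|
|river python|
|      letter|
| gentle sand|
|        frog|
|    compound|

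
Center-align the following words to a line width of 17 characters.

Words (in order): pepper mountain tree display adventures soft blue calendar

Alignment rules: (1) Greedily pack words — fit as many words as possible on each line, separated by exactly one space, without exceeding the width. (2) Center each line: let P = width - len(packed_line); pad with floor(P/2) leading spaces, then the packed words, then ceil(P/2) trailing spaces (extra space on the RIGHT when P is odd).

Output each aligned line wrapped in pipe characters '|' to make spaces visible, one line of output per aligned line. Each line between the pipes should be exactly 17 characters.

Answer: | pepper mountain |
|  tree display   |
| adventures soft |
|  blue calendar  |

Derivation:
Line 1: ['pepper', 'mountain'] (min_width=15, slack=2)
Line 2: ['tree', 'display'] (min_width=12, slack=5)
Line 3: ['adventures', 'soft'] (min_width=15, slack=2)
Line 4: ['blue', 'calendar'] (min_width=13, slack=4)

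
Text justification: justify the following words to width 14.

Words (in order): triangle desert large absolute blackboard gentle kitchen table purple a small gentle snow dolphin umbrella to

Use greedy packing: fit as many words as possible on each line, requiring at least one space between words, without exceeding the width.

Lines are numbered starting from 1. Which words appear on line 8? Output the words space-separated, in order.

Line 1: ['triangle'] (min_width=8, slack=6)
Line 2: ['desert', 'large'] (min_width=12, slack=2)
Line 3: ['absolute'] (min_width=8, slack=6)
Line 4: ['blackboard'] (min_width=10, slack=4)
Line 5: ['gentle', 'kitchen'] (min_width=14, slack=0)
Line 6: ['table', 'purple', 'a'] (min_width=14, slack=0)
Line 7: ['small', 'gentle'] (min_width=12, slack=2)
Line 8: ['snow', 'dolphin'] (min_width=12, slack=2)
Line 9: ['umbrella', 'to'] (min_width=11, slack=3)

Answer: snow dolphin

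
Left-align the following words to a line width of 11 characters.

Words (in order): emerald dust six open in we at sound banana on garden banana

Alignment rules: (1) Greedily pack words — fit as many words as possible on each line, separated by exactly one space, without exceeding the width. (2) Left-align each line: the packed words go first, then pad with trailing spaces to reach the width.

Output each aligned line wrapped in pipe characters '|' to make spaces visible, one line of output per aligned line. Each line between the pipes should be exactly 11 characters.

Answer: |emerald    |
|dust six   |
|open in we |
|at sound   |
|banana on  |
|garden     |
|banana     |

Derivation:
Line 1: ['emerald'] (min_width=7, slack=4)
Line 2: ['dust', 'six'] (min_width=8, slack=3)
Line 3: ['open', 'in', 'we'] (min_width=10, slack=1)
Line 4: ['at', 'sound'] (min_width=8, slack=3)
Line 5: ['banana', 'on'] (min_width=9, slack=2)
Line 6: ['garden'] (min_width=6, slack=5)
Line 7: ['banana'] (min_width=6, slack=5)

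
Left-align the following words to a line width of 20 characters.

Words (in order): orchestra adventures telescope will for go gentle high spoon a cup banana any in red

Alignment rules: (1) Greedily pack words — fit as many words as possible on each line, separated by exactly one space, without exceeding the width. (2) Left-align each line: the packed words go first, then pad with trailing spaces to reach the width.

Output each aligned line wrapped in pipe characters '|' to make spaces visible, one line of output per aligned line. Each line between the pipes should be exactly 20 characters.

Line 1: ['orchestra', 'adventures'] (min_width=20, slack=0)
Line 2: ['telescope', 'will', 'for'] (min_width=18, slack=2)
Line 3: ['go', 'gentle', 'high', 'spoon'] (min_width=20, slack=0)
Line 4: ['a', 'cup', 'banana', 'any', 'in'] (min_width=19, slack=1)
Line 5: ['red'] (min_width=3, slack=17)

Answer: |orchestra adventures|
|telescope will for  |
|go gentle high spoon|
|a cup banana any in |
|red                 |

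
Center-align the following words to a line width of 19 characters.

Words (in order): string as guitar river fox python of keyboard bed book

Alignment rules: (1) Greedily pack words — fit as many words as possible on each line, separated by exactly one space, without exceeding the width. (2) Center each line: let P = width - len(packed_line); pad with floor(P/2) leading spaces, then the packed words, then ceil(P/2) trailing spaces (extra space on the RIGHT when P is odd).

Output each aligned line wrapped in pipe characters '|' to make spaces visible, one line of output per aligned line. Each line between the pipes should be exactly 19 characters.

Line 1: ['string', 'as', 'guitar'] (min_width=16, slack=3)
Line 2: ['river', 'fox', 'python', 'of'] (min_width=19, slack=0)
Line 3: ['keyboard', 'bed', 'book'] (min_width=17, slack=2)

Answer: | string as guitar  |
|river fox python of|
| keyboard bed book |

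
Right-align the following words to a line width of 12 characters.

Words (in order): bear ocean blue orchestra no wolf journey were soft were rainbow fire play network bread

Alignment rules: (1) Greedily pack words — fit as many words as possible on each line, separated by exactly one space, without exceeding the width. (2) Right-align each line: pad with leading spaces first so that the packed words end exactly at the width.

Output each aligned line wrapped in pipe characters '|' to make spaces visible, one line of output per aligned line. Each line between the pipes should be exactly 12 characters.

Answer: |  bear ocean|
|        blue|
|orchestra no|
|wolf journey|
|   were soft|
|were rainbow|
|   fire play|
|     network|
|       bread|

Derivation:
Line 1: ['bear', 'ocean'] (min_width=10, slack=2)
Line 2: ['blue'] (min_width=4, slack=8)
Line 3: ['orchestra', 'no'] (min_width=12, slack=0)
Line 4: ['wolf', 'journey'] (min_width=12, slack=0)
Line 5: ['were', 'soft'] (min_width=9, slack=3)
Line 6: ['were', 'rainbow'] (min_width=12, slack=0)
Line 7: ['fire', 'play'] (min_width=9, slack=3)
Line 8: ['network'] (min_width=7, slack=5)
Line 9: ['bread'] (min_width=5, slack=7)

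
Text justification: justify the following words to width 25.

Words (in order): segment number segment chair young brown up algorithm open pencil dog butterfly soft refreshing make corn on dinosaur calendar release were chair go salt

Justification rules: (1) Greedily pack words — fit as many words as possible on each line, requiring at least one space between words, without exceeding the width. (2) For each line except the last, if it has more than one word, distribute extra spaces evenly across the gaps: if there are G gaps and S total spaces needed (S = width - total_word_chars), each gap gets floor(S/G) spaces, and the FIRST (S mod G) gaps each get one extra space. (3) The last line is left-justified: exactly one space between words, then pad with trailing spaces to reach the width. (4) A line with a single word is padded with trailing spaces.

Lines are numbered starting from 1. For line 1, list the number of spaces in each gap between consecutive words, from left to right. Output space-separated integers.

Answer: 3 2

Derivation:
Line 1: ['segment', 'number', 'segment'] (min_width=22, slack=3)
Line 2: ['chair', 'young', 'brown', 'up'] (min_width=20, slack=5)
Line 3: ['algorithm', 'open', 'pencil', 'dog'] (min_width=25, slack=0)
Line 4: ['butterfly', 'soft', 'refreshing'] (min_width=25, slack=0)
Line 5: ['make', 'corn', 'on', 'dinosaur'] (min_width=21, slack=4)
Line 6: ['calendar', 'release', 'were'] (min_width=21, slack=4)
Line 7: ['chair', 'go', 'salt'] (min_width=13, slack=12)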